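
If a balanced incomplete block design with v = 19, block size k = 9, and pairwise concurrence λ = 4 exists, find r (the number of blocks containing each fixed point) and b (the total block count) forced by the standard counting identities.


Any 2-(v, k, λ) BIBD satisfies two necessary conditions:
  (i)  Each point sits in r blocks, and counting incidences through any fixed point gives r(k − 1) = λ(v − 1), so r = λ(v − 1)/(k − 1).
  (ii) Total incidences bk = vr, so b = vr/k.
Step 1: r = λ(v − 1)/(k − 1) = 4·(19 − 1)/(9 − 1) = 4·18/8 = 72/8 = 9.
Step 2: b = vr/k = 19·9/9 = 171/9 = 19.
Check integrality: r = 9 ∈ Z ✓, b = 19 ∈ Z ✓.
(These identities are necessary conditions: they determine r and b for any design with these parameters, but do not by themselves prove that one exists.)

r = 9, b = 19.


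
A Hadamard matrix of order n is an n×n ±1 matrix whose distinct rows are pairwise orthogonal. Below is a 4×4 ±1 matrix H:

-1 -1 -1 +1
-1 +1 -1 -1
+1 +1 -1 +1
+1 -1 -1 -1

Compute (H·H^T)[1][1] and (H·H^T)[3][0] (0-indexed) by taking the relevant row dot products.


Row 0 of H: [-1, -1, -1, 1].
Row 1 of H: [-1, 1, -1, -1].
Row 3 of H: [1, -1, -1, -1].
(H·H^T)[1][1] = Σ_j H[1][j]·H[1][j] = (-1)² + (1)² + (-1)² + (-1)² = 1 + 1 + 1 + 1 = 4.
(H·H^T)[3][0] = Σ_j H[3][j]·H[0][j] = (1)·(-1) + (-1)·(-1) + (-1)·(-1) + (-1)·(1) = -1 + 1 + 1 + -1 = 0.
So rows 3 and 0 are orthogonal; the diagonal entry equals n = 4.

(1,1) entry = 4; (3,0) entry = 0.


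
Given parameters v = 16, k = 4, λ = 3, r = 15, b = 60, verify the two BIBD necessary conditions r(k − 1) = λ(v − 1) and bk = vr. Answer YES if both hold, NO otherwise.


Condition (i): r(k − 1) = 15·3 = 45; λ(v − 1) = 3·15 = 45. Match? YES.
Condition (ii): bk = 60·4 = 240; vr = 16·15 = 240. Match? YES.
Both conditions hold? YES.

YES


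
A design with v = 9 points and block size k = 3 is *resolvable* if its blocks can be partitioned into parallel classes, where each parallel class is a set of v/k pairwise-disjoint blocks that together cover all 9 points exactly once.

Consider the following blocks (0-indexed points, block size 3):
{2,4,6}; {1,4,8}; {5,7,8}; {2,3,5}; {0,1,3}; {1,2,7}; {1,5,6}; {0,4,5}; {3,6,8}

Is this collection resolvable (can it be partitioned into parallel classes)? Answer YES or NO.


v = 9, block size k = 3, number of blocks = 9.
For resolvability, blocks must partition into parallel classes of size v/k = 3.
Total blocks must therefore be a multiple of 3: 9 = 3·3 + 0 ⇒ divisible ✓.
Consider block {1,4,8}. The only other block(s) in the collection disjoint from it are {2,3,5} — just 1 block(s). Any parallel class containing {1,4,8} would need 2 other blocks each disjoint from it, so no parallel class of size 3 can contain {1,4,8}.
Since every block must belong to some parallel class in a resolution, the collection cannot be partitioned into parallel classes.
Resolvable? NO.

NO


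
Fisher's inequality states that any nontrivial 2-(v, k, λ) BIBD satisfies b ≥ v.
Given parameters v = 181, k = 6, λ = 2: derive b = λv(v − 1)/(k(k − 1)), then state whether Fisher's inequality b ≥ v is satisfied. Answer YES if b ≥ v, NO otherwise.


b = λv(v − 1)/(k(k − 1)) = 2·181·180/(6·5) = 65160/30 = 2172.
Compare with v = 181: b ≥ v, so Fisher's inequality holds.

YES


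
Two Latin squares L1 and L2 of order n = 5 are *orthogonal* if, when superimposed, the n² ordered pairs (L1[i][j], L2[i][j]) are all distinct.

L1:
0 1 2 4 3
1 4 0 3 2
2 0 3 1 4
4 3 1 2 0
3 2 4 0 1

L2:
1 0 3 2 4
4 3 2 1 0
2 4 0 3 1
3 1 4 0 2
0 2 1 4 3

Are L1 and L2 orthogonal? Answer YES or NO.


Form the n² = 25 superimposed pairs (L1[i][j], L2[i][j]), row by row (rows and columns indexed from 0):
row 0: (0,1) (1,0) (2,3) (4,2) (3,4)
row 1: (1,4) (4,3) (0,2) (3,1) (2,0)
row 2: (2,2) (0,4) (3,0) (1,3) (4,1)
row 3: (4,3) (3,1) (1,4) (2,0) (0,2)
row 4: (3,0) (2,2) (4,1) (0,4) (1,3)
Orthogonality requires all 25 pairs distinct.
But the pair (4,3) repeats: cell (1,1) has L1 = 4, L2 = 3, and cell (3,0) has L1 = 4, L2 = 3.
A repeated pair means some other pair never occurs (only 15 distinct pairs out of 25), so the squares are not orthogonal.
Conclusion: NO.

NO


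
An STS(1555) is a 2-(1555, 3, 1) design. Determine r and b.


An STS(v) is a 2-(v, 3, 1) BIBD: block size k = 3, λ = 1.
Replication: r(k − 1) = λ(v − 1) ⇒ r·2 = 1555 − 1 = 1554 ⇒ r = 777.
Block count: b = v(v − 1)/6 = 1555·1554/6 = 2416470/6 = 402745.

r = 777, b = 402745.


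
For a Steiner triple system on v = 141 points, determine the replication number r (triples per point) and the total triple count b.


An STS(v) is a 2-(v, 3, 1) BIBD: block size k = 3, λ = 1.
Replication: r(k − 1) = λ(v − 1) ⇒ r·2 = 141 − 1 = 140 ⇒ r = 70.
Block count: bk = vr ⇒ b·3 = 141·70 = 9870 ⇒ b = 3290.

r = 70, b = 3290.


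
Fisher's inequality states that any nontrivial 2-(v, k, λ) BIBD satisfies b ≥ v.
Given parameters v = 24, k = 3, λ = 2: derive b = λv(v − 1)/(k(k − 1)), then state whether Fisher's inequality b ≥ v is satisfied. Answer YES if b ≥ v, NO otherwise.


b = λv(v − 1)/(k(k − 1)) = 2·24·23/(3·2) = 1104/6 = 184.
Compare with v = 24: b ≥ v, so Fisher's inequality holds.

YES


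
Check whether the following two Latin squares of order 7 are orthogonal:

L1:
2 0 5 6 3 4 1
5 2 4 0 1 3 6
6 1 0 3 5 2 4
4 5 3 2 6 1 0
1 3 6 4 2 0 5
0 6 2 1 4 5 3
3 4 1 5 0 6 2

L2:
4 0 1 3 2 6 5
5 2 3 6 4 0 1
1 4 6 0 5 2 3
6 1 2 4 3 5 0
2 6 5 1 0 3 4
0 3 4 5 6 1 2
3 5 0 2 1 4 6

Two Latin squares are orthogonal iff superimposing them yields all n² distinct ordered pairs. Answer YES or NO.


Form the n² = 49 superimposed pairs (L1[i][j], L2[i][j]), row by row (rows and columns indexed from 0):
row 0: (2,4) (0,0) (5,1) (6,3) (3,2) (4,6) (1,5)
row 1: (5,5) (2,2) (4,3) (0,6) (1,4) (3,0) (6,1)
row 2: (6,1) (1,4) (0,6) (3,0) (5,5) (2,2) (4,3)
row 3: (4,6) (5,1) (3,2) (2,4) (6,3) (1,5) (0,0)
row 4: (1,2) (3,6) (6,5) (4,1) (2,0) (0,3) (5,4)
row 5: (0,0) (6,3) (2,4) (1,5) (4,6) (5,1) (3,2)
row 6: (3,3) (4,5) (1,0) (5,2) (0,1) (6,4) (2,6)
Orthogonality requires all 49 pairs distinct.
But the pair (6,1) repeats: cell (1,6) has L1 = 6, L2 = 1, and cell (2,0) has L1 = 6, L2 = 1.
A repeated pair means some other pair never occurs (only 28 distinct pairs out of 49), so the squares are not orthogonal.
Conclusion: NO.

NO


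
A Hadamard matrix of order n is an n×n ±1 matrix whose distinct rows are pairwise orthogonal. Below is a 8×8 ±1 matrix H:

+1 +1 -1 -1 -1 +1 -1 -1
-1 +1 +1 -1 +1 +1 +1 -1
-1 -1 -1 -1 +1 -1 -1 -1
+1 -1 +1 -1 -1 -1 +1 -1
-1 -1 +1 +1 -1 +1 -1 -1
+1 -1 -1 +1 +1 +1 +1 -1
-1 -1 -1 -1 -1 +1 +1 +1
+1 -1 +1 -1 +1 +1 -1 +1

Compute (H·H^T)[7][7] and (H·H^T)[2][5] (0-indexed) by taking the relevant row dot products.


Row 2 of H: [-1, -1, -1, -1, 1, -1, -1, -1].
Row 5 of H: [1, -1, -1, 1, 1, 1, 1, -1].
Row 7 of H: [1, -1, 1, -1, 1, 1, -1, 1].
(H·H^T)[7][7] = Σ_j H[7][j]·H[7][j] = (1)² + (-1)² + (1)² + (-1)² + (1)² + (1)² + (-1)² + (1)² = 1 + 1 + 1 + 1 + 1 + 1 + 1 + 1 = 8.
(H·H^T)[2][5] = Σ_j H[2][j]·H[5][j] = (-1)·(1) + (-1)·(-1) + (-1)·(-1) + (-1)·(1) + (1)·(1) + (-1)·(1) + (-1)·(1) + (-1)·(-1) = -1 + 1 + 1 + -1 + 1 + -1 + -1 + 1 = 0.
So rows 2 and 5 are orthogonal; the diagonal entry equals n = 8.

(7,7) entry = 8; (2,5) entry = 0.


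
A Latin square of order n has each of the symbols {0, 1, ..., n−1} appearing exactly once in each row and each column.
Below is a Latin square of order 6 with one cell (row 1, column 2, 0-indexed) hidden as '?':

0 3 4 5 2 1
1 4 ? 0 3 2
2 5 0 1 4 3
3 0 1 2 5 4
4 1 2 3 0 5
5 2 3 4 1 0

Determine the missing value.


Row 1 contains symbols [0, 1, 2, 3, 4] — missing [5].
Column 2 contains symbols [0, 1, 2, 3, 4] — missing [5].
The missing symbol must appear in both missing sets; intersection = [5].
Therefore the hidden value is 5.

Missing value = 5.


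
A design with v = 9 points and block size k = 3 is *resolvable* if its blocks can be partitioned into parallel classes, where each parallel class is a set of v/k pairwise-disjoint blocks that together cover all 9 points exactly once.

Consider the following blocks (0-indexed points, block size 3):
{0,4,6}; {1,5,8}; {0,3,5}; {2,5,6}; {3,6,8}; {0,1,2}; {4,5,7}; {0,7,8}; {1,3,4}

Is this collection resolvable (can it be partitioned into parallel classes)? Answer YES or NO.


v = 9, block size k = 3, number of blocks = 9.
For resolvability, blocks must partition into parallel classes of size v/k = 3.
Total blocks must therefore be a multiple of 3: 9 = 3·3 + 0 ⇒ divisible ✓.
Consider block {0,4,6}. The only other block(s) in the collection disjoint from it are {1,5,8} — just 1 block(s). Any parallel class containing {0,4,6} would need 2 other blocks each disjoint from it, so no parallel class of size 3 can contain {0,4,6}.
Since every block must belong to some parallel class in a resolution, the collection cannot be partitioned into parallel classes.
Resolvable? NO.

NO


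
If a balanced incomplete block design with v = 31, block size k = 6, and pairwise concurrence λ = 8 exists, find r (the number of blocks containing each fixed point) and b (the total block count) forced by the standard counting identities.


Any 2-(v, k, λ) BIBD satisfies two necessary conditions:
  (i)  Each point sits in r blocks, and counting incidences through any fixed point gives r(k − 1) = λ(v − 1), so r = λ(v − 1)/(k − 1).
  (ii) Total incidences bk = vr, so b = vr/k.
Step 1: r = λ(v − 1)/(k − 1) = 8·(31 − 1)/(6 − 1) = 8·30/5 = 240/5 = 48.
Step 2: b = vr/k = 31·48/6 = 1488/6 = 248.
Check integrality: r = 48 ∈ Z ✓, b = 248 ∈ Z ✓.
(These identities are necessary conditions: they determine r and b for any design with these parameters, but do not by themselves prove that one exists.)

r = 48, b = 248.


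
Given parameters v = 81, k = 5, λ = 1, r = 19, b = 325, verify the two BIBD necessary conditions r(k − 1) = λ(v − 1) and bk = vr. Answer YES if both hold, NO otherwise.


Condition (i): r(k − 1) = 19·4 = 76; λ(v − 1) = 1·80 = 80. Match? NO.
Condition (ii): bk = 325·5 = 1625; vr = 81·19 = 1539. Match? NO.
Both conditions hold? NO.

NO


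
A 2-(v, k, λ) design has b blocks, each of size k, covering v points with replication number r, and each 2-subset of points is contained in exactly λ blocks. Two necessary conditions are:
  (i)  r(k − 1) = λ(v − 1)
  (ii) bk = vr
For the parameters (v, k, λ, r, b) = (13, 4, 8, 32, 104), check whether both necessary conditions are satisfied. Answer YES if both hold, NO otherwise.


Condition (i): r(k − 1) = 32·3 = 96; λ(v − 1) = 8·12 = 96. Match? YES.
Condition (ii): bk = 104·4 = 416; vr = 13·32 = 416. Match? YES.
Both conditions hold? YES.

YES


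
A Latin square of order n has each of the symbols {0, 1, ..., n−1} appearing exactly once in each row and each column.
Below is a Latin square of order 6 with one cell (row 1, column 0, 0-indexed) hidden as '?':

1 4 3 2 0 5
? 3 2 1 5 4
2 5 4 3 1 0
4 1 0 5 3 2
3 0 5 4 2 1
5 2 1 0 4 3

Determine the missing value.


Row 1 contains symbols [1, 2, 3, 4, 5] — missing [0].
Column 0 contains symbols [1, 2, 3, 4, 5] — missing [0].
The missing symbol must appear in both missing sets; intersection = [0].
Therefore the hidden value is 0.

Missing value = 0.


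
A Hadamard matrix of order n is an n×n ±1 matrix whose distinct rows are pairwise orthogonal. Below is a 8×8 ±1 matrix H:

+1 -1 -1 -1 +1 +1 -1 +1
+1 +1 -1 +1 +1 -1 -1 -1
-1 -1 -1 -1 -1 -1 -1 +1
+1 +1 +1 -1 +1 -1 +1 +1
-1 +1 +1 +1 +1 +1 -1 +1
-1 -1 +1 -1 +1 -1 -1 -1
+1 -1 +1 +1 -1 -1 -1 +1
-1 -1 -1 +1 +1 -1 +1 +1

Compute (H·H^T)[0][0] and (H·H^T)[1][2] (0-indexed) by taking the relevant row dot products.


Row 0 of H: [1, -1, -1, -1, 1, 1, -1, 1].
Row 1 of H: [1, 1, -1, 1, 1, -1, -1, -1].
Row 2 of H: [-1, -1, -1, -1, -1, -1, -1, 1].
(H·H^T)[0][0] = Σ_j H[0][j]·H[0][j] = (1)² + (-1)² + (-1)² + (-1)² + (1)² + (1)² + (-1)² + (1)² = 1 + 1 + 1 + 1 + 1 + 1 + 1 + 1 = 8.
(H·H^T)[1][2] = Σ_j H[1][j]·H[2][j] = (1)·(-1) + (1)·(-1) + (-1)·(-1) + (1)·(-1) + (1)·(-1) + (-1)·(-1) + (-1)·(-1) + (-1)·(1) = -1 + -1 + 1 + -1 + -1 + 1 + 1 + -1 = -2.
Rows 1 and 2 are not orthogonal (dot product = -2 ≠ 0), so H is not a Hadamard matrix.

(0,0) entry = 8; (1,2) entry = -2.


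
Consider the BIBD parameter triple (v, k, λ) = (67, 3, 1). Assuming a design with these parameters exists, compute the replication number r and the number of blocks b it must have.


Any 2-(v, k, λ) BIBD satisfies two necessary conditions:
  (i)  Each point sits in r blocks, and counting incidences through any fixed point gives r(k − 1) = λ(v − 1), so r = λ(v − 1)/(k − 1).
  (ii) Total incidences bk = vr, so b = vr/k.
Step 1: r = λ(v − 1)/(k − 1) = 1·(67 − 1)/(3 − 1) = 1·66/2 = 66/2 = 33.
Step 2: b = vr/k = 67·33/3 = 2211/3 = 737.
Check integrality: r = 33 ∈ Z ✓, b = 737 ∈ Z ✓.
(These identities are necessary conditions: they determine r and b for any design with these parameters, but do not by themselves prove that one exists.)

r = 33, b = 737.


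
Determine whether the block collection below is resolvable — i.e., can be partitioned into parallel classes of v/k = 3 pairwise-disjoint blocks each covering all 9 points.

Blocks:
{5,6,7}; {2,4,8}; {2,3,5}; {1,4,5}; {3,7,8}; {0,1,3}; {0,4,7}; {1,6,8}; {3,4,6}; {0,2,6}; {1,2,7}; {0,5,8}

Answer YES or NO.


v = 9, block size k = 3, number of blocks = 12.
For resolvability, blocks must partition into parallel classes of size v/k = 3.
Total blocks must therefore be a multiple of 3: 12 = 3·4 + 0 ⇒ divisible ✓.
Greedy packing gives 4 candidate class(es). Each should be a full parallel class (size 3, covers all 9 points).
  Class 1 (3 blocks): {5,6,7}; {2,4,8}; {0,1,3}. Points covered: [0, 1, 2, 3, 4, 5, 6, 7, 8].
  Class 2 (3 blocks): {2,3,5}; {0,4,7}; {1,6,8}. Points covered: [0, 1, 2, 3, 4, 5, 6, 7, 8].
  Class 3 (3 blocks): {1,4,5}; {3,7,8}; {0,2,6}. Points covered: [0, 1, 2, 3, 4, 5, 6, 7, 8].
  Class 4 (3 blocks): {3,4,6}; {1,2,7}; {0,5,8}. Points covered: [0, 1, 2, 3, 4, 5, 6, 7, 8].
All classes full (size 3)? YES. All classes cover every point? YES.
Resolvable? YES.

YES


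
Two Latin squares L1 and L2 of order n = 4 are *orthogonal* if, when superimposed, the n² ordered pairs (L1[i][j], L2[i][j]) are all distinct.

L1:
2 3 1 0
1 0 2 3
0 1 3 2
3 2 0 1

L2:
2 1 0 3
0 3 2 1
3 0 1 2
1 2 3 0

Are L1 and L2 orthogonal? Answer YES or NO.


Form the n² = 16 superimposed pairs (L1[i][j], L2[i][j]), row by row (rows and columns indexed from 0):
row 0: (2,2) (3,1) (1,0) (0,3)
row 1: (1,0) (0,3) (2,2) (3,1)
row 2: (0,3) (1,0) (3,1) (2,2)
row 3: (3,1) (2,2) (0,3) (1,0)
Orthogonality requires all 16 pairs distinct.
But the pair (1,0) repeats: cell (0,2) has L1 = 1, L2 = 0, and cell (1,0) has L1 = 1, L2 = 0.
A repeated pair means some other pair never occurs (only 4 distinct pairs out of 16), so the squares are not orthogonal.
Conclusion: NO.

NO


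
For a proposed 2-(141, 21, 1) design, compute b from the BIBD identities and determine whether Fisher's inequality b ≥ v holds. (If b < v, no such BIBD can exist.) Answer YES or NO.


r = λ(v − 1)/(k − 1) = 1·140/20 = 7.
b = vr/k = 141·7/21 = 47.
Fisher's inequality: b ≥ v ⇔ 47 ≥ 141? NO.

NO


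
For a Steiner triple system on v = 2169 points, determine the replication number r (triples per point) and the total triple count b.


An STS(v) is a 2-(v, 3, 1) BIBD: block size k = 3, λ = 1.
Replication: r(k − 1) = λ(v − 1) ⇒ r·2 = 2169 − 1 = 2168 ⇒ r = 1084.
Block count: bk = vr ⇒ b·3 = 2169·1084 = 2351196 ⇒ b = 783732.

r = 1084, b = 783732.


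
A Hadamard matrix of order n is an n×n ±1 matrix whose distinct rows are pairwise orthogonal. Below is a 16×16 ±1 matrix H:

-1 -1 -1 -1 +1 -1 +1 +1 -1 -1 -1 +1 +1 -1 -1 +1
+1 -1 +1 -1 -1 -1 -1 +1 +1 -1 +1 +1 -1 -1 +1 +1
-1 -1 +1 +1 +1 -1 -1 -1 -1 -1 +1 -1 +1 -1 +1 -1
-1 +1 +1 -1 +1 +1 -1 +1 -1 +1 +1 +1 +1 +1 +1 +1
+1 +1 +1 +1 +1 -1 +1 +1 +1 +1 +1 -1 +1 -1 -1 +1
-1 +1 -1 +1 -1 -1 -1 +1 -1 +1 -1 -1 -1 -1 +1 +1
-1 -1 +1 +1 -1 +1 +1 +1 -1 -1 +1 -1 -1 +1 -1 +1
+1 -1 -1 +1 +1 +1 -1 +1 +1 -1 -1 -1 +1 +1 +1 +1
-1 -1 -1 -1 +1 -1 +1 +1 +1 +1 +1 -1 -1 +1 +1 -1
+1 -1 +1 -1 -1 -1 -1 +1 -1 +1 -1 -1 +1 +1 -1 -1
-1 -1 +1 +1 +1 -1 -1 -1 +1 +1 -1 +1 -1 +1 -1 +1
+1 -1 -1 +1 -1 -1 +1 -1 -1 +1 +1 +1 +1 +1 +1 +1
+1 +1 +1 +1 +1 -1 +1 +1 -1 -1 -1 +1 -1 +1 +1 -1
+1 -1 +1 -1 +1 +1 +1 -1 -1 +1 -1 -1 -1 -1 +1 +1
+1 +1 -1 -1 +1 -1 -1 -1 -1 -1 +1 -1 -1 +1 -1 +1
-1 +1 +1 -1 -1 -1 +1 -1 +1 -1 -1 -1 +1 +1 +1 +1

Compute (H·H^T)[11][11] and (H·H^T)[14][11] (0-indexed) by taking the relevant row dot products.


Row 11 of H: [1, -1, -1, 1, -1, -1, 1, -1, -1, 1, 1, 1, 1, 1, 1, 1].
Row 14 of H: [1, 1, -1, -1, 1, -1, -1, -1, -1, -1, 1, -1, -1, 1, -1, 1].
(H·H^T)[11][11] = Σ_j H[11][j]·H[11][j] = (1)² + (-1)² + (-1)² + (1)² + (-1)² + (-1)² + (1)² + (-1)² + (-1)² + (1)² + (1)² + (1)² + (1)² + (1)² + (1)² + (1)² = 1 + 1 + 1 + 1 + 1 + 1 + 1 + 1 + 1 + 1 + 1 + 1 + 1 + 1 + 1 + 1 = 16.
(H·H^T)[14][11] = Σ_j H[14][j]·H[11][j] = (1)·(1) + (1)·(-1) + (-1)·(-1) + (-1)·(1) + (1)·(-1) + (-1)·(-1) + (-1)·(1) + (-1)·(-1) + (-1)·(-1) + (-1)·(1) + (1)·(1) + (-1)·(1) + (-1)·(1) + (1)·(1) + (-1)·(1) + (1)·(1) = 1 + -1 + 1 + -1 + -1 + 1 + -1 + 1 + 1 + -1 + 1 + -1 + -1 + 1 + -1 + 1 = 0.
So rows 14 and 11 are orthogonal; the diagonal entry equals n = 16.

(11,11) entry = 16; (14,11) entry = 0.


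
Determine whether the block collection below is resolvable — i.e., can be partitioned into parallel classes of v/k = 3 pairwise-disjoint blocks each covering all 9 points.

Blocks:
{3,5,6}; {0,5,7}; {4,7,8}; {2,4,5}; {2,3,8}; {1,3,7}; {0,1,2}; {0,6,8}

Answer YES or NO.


v = 9, block size k = 3, number of blocks = 8.
For resolvability, blocks must partition into parallel classes of size v/k = 3.
Total blocks must therefore be a multiple of 3: 8 = 3·2 + 2 ⇒ not divisible ✗.
Resolvable? NO.

NO


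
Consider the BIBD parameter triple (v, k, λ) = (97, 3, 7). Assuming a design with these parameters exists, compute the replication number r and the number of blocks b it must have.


Any 2-(v, k, λ) BIBD satisfies two necessary conditions:
  (i)  Each point sits in r blocks, and counting incidences through any fixed point gives r(k − 1) = λ(v − 1), so r = λ(v − 1)/(k − 1).
  (ii) Total incidences bk = vr, so b = vr/k.
Step 1: r = λ(v − 1)/(k − 1) = 7·(97 − 1)/(3 − 1) = 7·96/2 = 672/2 = 336.
Step 2: b = vr/k = 97·336/3 = 32592/3 = 10864.
Check integrality: r = 336 ∈ Z ✓, b = 10864 ∈ Z ✓.
(These identities are necessary conditions: they determine r and b for any design with these parameters, but do not by themselves prove that one exists.)

r = 336, b = 10864.


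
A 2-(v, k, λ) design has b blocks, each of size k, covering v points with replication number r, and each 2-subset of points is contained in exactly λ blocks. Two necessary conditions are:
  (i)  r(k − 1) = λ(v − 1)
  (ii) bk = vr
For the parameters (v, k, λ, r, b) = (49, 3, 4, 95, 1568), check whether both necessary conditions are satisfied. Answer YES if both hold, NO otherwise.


Condition (i): r(k − 1) = 95·2 = 190; λ(v − 1) = 4·48 = 192. Match? NO.
Condition (ii): bk = 1568·3 = 4704; vr = 49·95 = 4655. Match? NO.
Both conditions hold? NO.

NO


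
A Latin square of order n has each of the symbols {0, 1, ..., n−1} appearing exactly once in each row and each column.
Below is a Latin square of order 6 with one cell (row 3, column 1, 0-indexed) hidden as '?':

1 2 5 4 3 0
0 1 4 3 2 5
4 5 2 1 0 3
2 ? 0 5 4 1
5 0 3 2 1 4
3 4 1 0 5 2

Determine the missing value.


Row 3 contains symbols [0, 1, 2, 4, 5] — missing [3].
Column 1 contains symbols [0, 1, 2, 4, 5] — missing [3].
The missing symbol must appear in both missing sets; intersection = [3].
Therefore the hidden value is 3.

Missing value = 3.


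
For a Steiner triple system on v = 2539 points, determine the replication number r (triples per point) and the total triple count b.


An STS(v) is a 2-(v, 3, 1) BIBD: block size k = 3, λ = 1.
Replication: r(k − 1) = λ(v − 1) ⇒ r·2 = 2539 − 1 = 2538 ⇒ r = 1269.
Block count: b = v(v − 1)/6 = 2539·2538/6 = 6443982/6 = 1073997.

r = 1269, b = 1073997.


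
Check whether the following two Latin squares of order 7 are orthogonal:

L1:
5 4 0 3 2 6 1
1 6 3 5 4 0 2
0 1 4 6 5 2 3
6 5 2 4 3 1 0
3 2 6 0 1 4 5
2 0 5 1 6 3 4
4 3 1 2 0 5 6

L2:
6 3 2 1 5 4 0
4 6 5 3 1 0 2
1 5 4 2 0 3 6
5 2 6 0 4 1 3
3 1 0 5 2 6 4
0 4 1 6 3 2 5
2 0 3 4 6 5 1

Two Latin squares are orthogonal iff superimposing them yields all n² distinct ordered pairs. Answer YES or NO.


Form the n² = 49 superimposed pairs (L1[i][j], L2[i][j]), row by row (rows and columns indexed from 0):
row 0: (5,6) (4,3) (0,2) (3,1) (2,5) (6,4) (1,0)
row 1: (1,4) (6,6) (3,5) (5,3) (4,1) (0,0) (2,2)
row 2: (0,1) (1,5) (4,4) (6,2) (5,0) (2,3) (3,6)
row 3: (6,5) (5,2) (2,6) (4,0) (3,4) (1,1) (0,3)
row 4: (3,3) (2,1) (6,0) (0,5) (1,2) (4,6) (5,4)
row 5: (2,0) (0,4) (5,1) (1,6) (6,3) (3,2) (4,5)
row 6: (4,2) (3,0) (1,3) (2,4) (0,6) (5,5) (6,1)
Orthogonality requires all 49 pairs distinct.
Check by first coordinate: for each symbol s of L1, list the L2 entries in the n cells where L1 = s; they must all differ.
  L1 = 0: L2 entries (in reading order) 2, 0, 1, 3, 5, 4, 6 — all 7 distinct ✓
  L1 = 1: L2 entries (in reading order) 0, 4, 5, 1, 2, 6, 3 — all 7 distinct ✓
  L1 = 2: L2 entries (in reading order) 5, 2, 3, 6, 1, 0, 4 — all 7 distinct ✓
  L1 = 3: L2 entries (in reading order) 1, 5, 6, 4, 3, 2, 0 — all 7 distinct ✓
  L1 = 4: L2 entries (in reading order) 3, 1, 4, 0, 6, 5, 2 — all 7 distinct ✓
  L1 = 5: L2 entries (in reading order) 6, 3, 0, 2, 4, 1, 5 — all 7 distinct ✓
  L1 = 6: L2 entries (in reading order) 4, 6, 2, 5, 0, 3, 1 — all 7 distinct ✓
Every symbol of L1 meets every symbol of L2 exactly once, so all 49 pairs are distinct (49 of 49).
Conclusion: YES.

YES


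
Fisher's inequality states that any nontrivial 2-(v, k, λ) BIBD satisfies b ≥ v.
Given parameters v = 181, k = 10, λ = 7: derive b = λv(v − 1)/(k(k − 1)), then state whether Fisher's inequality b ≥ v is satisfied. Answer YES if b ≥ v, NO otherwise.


b = λv(v − 1)/(k(k − 1)) = 7·181·180/(10·9) = 228060/90 = 2534.
Compare with v = 181: b ≥ v, so Fisher's inequality holds.

YES


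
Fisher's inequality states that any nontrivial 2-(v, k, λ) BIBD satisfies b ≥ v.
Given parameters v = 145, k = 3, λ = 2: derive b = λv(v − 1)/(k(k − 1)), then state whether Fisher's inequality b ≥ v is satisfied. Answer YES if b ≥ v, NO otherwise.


r = λ(v − 1)/(k − 1) = 2·144/2 = 144.
b = vr/k = 145·144/3 = 6960.
Fisher's inequality: b ≥ v ⇔ 6960 ≥ 145? YES.

YES


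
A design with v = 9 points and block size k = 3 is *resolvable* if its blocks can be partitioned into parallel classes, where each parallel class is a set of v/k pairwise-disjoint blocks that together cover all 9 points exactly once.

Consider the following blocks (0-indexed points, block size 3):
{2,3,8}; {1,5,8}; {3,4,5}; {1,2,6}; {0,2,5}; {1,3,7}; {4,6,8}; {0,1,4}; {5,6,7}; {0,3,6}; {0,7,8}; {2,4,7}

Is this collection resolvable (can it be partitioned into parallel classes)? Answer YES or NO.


v = 9, block size k = 3, number of blocks = 12.
For resolvability, blocks must partition into parallel classes of size v/k = 3.
Total blocks must therefore be a multiple of 3: 12 = 3·4 + 0 ⇒ divisible ✓.
Greedy packing gives 4 candidate class(es). Each should be a full parallel class (size 3, covers all 9 points).
  Class 1 (3 blocks): {2,3,8}; {0,1,4}; {5,6,7}. Points covered: [0, 1, 2, 3, 4, 5, 6, 7, 8].
  Class 2 (3 blocks): {1,5,8}; {0,3,6}; {2,4,7}. Points covered: [0, 1, 2, 3, 4, 5, 6, 7, 8].
  Class 3 (3 blocks): {3,4,5}; {1,2,6}; {0,7,8}. Points covered: [0, 1, 2, 3, 4, 5, 6, 7, 8].
  Class 4 (3 blocks): {0,2,5}; {1,3,7}; {4,6,8}. Points covered: [0, 1, 2, 3, 4, 5, 6, 7, 8].
All classes full (size 3)? YES. All classes cover every point? YES.
Resolvable? YES.

YES


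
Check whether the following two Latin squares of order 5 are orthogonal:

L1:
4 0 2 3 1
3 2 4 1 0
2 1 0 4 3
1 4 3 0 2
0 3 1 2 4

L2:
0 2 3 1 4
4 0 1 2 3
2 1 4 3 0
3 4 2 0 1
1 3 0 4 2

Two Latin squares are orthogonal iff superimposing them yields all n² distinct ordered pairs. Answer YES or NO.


Form the n² = 25 superimposed pairs (L1[i][j], L2[i][j]), row by row (rows and columns indexed from 0):
row 0: (4,0) (0,2) (2,3) (3,1) (1,4)
row 1: (3,4) (2,0) (4,1) (1,2) (0,3)
row 2: (2,2) (1,1) (0,4) (4,3) (3,0)
row 3: (1,3) (4,4) (3,2) (0,0) (2,1)
row 4: (0,1) (3,3) (1,0) (2,4) (4,2)
Orthogonality requires all 25 pairs distinct.
Check by first coordinate: for each symbol s of L1, list the L2 entries in the n cells where L1 = s; they must all differ.
  L1 = 0: L2 entries (in reading order) 2, 3, 4, 0, 1 — all 5 distinct ✓
  L1 = 1: L2 entries (in reading order) 4, 2, 1, 3, 0 — all 5 distinct ✓
  L1 = 2: L2 entries (in reading order) 3, 0, 2, 1, 4 — all 5 distinct ✓
  L1 = 3: L2 entries (in reading order) 1, 4, 0, 2, 3 — all 5 distinct ✓
  L1 = 4: L2 entries (in reading order) 0, 1, 3, 4, 2 — all 5 distinct ✓
Every symbol of L1 meets every symbol of L2 exactly once, so all 25 pairs are distinct (25 of 25).
Conclusion: YES.

YES


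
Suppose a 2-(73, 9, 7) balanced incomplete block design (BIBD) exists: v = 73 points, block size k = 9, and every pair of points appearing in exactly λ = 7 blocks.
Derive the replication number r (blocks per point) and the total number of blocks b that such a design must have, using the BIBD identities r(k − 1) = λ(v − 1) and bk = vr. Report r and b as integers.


Any 2-(v, k, λ) BIBD satisfies two necessary conditions:
  (i)  Each point sits in r blocks, and counting incidences through any fixed point gives r(k − 1) = λ(v − 1), so r = λ(v − 1)/(k − 1).
  (ii) Total incidences bk = vr, so b = vr/k.
Step 1: r = λ(v − 1)/(k − 1) = 7·(73 − 1)/(9 − 1) = 7·72/8 = 504/8 = 63.
Step 2: b = vr/k = 73·63/9 = 4599/9 = 511.
Check integrality: r = 63 ∈ Z ✓, b = 511 ∈ Z ✓.
(These identities are necessary conditions: they determine r and b for any design with these parameters, but do not by themselves prove that one exists.)

r = 63, b = 511.


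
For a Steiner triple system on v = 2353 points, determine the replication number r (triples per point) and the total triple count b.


An STS(v) is a 2-(v, 3, 1) BIBD: block size k = 3, λ = 1.
Replication: r(k − 1) = λ(v − 1) ⇒ r·2 = 2353 − 1 = 2352 ⇒ r = 1176.
Block count: bk = vr ⇒ b·3 = 2353·1176 = 2767128 ⇒ b = 922376.
(Check via b = v(v − 1)/6 = 2353·2352/6 = 5534256/6 = 922376.)

r = 1176, b = 922376.


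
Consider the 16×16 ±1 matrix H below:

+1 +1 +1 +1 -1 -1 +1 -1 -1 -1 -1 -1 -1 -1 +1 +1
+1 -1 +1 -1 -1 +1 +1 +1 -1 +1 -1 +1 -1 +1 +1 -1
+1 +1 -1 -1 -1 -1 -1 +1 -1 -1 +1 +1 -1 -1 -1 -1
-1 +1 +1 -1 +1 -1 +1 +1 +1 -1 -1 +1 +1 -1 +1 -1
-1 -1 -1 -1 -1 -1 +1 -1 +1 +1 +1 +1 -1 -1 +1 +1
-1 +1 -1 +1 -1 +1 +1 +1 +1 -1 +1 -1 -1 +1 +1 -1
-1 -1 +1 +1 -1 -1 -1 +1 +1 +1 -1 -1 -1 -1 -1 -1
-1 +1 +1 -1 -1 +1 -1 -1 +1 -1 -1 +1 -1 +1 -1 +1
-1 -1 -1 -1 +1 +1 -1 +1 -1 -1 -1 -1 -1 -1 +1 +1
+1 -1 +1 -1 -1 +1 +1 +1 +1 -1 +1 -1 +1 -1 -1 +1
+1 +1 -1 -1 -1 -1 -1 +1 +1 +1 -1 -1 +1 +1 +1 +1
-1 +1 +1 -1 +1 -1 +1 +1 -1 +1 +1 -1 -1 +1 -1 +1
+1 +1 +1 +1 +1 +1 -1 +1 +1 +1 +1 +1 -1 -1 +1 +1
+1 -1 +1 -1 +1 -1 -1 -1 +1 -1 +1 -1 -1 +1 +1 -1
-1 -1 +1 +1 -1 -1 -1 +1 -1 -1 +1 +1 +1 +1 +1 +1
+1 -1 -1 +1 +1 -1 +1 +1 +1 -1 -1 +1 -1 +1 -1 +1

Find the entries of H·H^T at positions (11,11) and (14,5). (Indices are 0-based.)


Row 5 of H: [-1, 1, -1, 1, -1, 1, 1, 1, 1, -1, 1, -1, -1, 1, 1, -1].
Row 11 of H: [-1, 1, 1, -1, 1, -1, 1, 1, -1, 1, 1, -1, -1, 1, -1, 1].
Row 14 of H: [-1, -1, 1, 1, -1, -1, -1, 1, -1, -1, 1, 1, 1, 1, 1, 1].
(H·H^T)[11][11] = Σ_j H[11][j]·H[11][j] = (-1)² + (1)² + (1)² + (-1)² + (1)² + (-1)² + (1)² + (1)² + (-1)² + (1)² + (1)² + (-1)² + (-1)² + (1)² + (-1)² + (1)² = 1 + 1 + 1 + 1 + 1 + 1 + 1 + 1 + 1 + 1 + 1 + 1 + 1 + 1 + 1 + 1 = 16.
(H·H^T)[14][5] = Σ_j H[14][j]·H[5][j] = (-1)·(-1) + (-1)·(1) + (1)·(-1) + (1)·(1) + (-1)·(-1) + (-1)·(1) + (-1)·(1) + (1)·(1) + (-1)·(1) + (-1)·(-1) + (1)·(1) + (1)·(-1) + (1)·(-1) + (1)·(1) + (1)·(1) + (1)·(-1) = 1 + -1 + -1 + 1 + 1 + -1 + -1 + 1 + -1 + 1 + 1 + -1 + -1 + 1 + 1 + -1 = 0.
So rows 14 and 5 are orthogonal; the diagonal entry equals n = 16.

(11,11) entry = 16; (14,5) entry = 0.


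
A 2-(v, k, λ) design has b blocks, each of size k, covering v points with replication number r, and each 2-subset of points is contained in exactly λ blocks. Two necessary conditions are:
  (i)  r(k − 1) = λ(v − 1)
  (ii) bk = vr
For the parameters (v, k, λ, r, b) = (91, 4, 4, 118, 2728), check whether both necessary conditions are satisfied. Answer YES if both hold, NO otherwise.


Condition (i): r(k − 1) = 118·3 = 354; λ(v − 1) = 4·90 = 360. Match? NO.
Condition (ii): bk = 2728·4 = 10912; vr = 91·118 = 10738. Match? NO.
Both conditions hold? NO.

NO


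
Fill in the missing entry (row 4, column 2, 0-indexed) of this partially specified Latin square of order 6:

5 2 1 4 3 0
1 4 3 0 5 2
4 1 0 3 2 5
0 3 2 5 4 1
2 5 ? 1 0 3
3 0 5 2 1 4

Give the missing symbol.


Row 4 contains symbols [0, 1, 2, 3, 5] — missing [4].
Column 2 contains symbols [0, 1, 2, 3, 5] — missing [4].
The missing symbol must appear in both missing sets; intersection = [4].
Therefore the hidden value is 4.

Missing value = 4.


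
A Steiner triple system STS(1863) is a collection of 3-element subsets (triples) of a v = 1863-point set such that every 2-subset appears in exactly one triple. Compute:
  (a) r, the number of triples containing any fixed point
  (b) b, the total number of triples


An STS(v) is a 2-(v, 3, 1) BIBD: block size k = 3, λ = 1.
Replication: r(k − 1) = λ(v − 1) ⇒ r·2 = 1863 − 1 = 1862 ⇒ r = 931.
Block count: b = v(v − 1)/6 = 1863·1862/6 = 3468906/6 = 578151.
(Check via bk = vr: 578151·3 = 1734453 = 1863·931 = 1734453 ✓.)

r = 931, b = 578151.


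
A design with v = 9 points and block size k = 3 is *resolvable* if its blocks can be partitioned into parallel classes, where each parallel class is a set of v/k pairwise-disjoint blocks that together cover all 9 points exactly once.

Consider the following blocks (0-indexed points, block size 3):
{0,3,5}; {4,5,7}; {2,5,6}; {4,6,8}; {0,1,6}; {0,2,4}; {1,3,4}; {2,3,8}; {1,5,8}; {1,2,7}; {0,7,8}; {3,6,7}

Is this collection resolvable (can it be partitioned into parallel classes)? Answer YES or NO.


v = 9, block size k = 3, number of blocks = 12.
For resolvability, blocks must partition into parallel classes of size v/k = 3.
Total blocks must therefore be a multiple of 3: 12 = 3·4 + 0 ⇒ divisible ✓.
Greedy packing gives 4 candidate class(es). Each should be a full parallel class (size 3, covers all 9 points).
  Class 1 (3 blocks): {0,3,5}; {4,6,8}; {1,2,7}. Points covered: [0, 1, 2, 3, 4, 5, 6, 7, 8].
  Class 2 (3 blocks): {4,5,7}; {0,1,6}; {2,3,8}. Points covered: [0, 1, 2, 3, 4, 5, 6, 7, 8].
  Class 3 (3 blocks): {2,5,6}; {1,3,4}; {0,7,8}. Points covered: [0, 1, 2, 3, 4, 5, 6, 7, 8].
  Class 4 (3 blocks): {0,2,4}; {1,5,8}; {3,6,7}. Points covered: [0, 1, 2, 3, 4, 5, 6, 7, 8].
All classes full (size 3)? YES. All classes cover every point? YES.
Resolvable? YES.

YES


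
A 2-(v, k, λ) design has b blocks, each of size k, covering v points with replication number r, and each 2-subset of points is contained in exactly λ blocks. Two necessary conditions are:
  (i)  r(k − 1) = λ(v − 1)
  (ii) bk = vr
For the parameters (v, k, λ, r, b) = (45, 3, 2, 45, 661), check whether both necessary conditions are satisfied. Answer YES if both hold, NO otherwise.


Condition (i): r(k − 1) = 45·2 = 90; λ(v − 1) = 2·44 = 88. Match? NO.
Condition (ii): bk = 661·3 = 1983; vr = 45·45 = 2025. Match? NO.
Both conditions hold? NO.

NO


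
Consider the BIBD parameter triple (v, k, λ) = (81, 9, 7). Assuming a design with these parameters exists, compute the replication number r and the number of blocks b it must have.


Any 2-(v, k, λ) BIBD satisfies two necessary conditions:
  (i)  Each point sits in r blocks, and counting incidences through any fixed point gives r(k − 1) = λ(v − 1), so r = λ(v − 1)/(k − 1).
  (ii) Total incidences bk = vr, so b = vr/k.
Step 1: r = λ(v − 1)/(k − 1) = 7·(81 − 1)/(9 − 1) = 7·80/8 = 560/8 = 70.
Step 2: b = vr/k = 81·70/9 = 5670/9 = 630.
Check integrality: r = 70 ∈ Z ✓, b = 630 ∈ Z ✓.
(These identities are necessary conditions: they determine r and b for any design with these parameters, but do not by themselves prove that one exists.)

r = 70, b = 630.


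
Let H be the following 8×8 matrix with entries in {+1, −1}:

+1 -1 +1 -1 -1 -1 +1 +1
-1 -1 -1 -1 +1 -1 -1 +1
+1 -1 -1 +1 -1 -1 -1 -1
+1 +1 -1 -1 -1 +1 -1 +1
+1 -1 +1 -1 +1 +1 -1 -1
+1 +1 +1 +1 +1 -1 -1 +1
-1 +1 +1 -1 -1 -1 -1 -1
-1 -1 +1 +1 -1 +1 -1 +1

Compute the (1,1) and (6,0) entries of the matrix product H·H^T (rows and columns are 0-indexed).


Row 0 of H: [1, -1, 1, -1, -1, -1, 1, 1].
Row 1 of H: [-1, -1, -1, -1, 1, -1, -1, 1].
Row 6 of H: [-1, 1, 1, -1, -1, -1, -1, -1].
(H·H^T)[1][1] = Σ_j H[1][j]·H[1][j] = (-1)² + (-1)² + (-1)² + (-1)² + (1)² + (-1)² + (-1)² + (1)² = 1 + 1 + 1 + 1 + 1 + 1 + 1 + 1 = 8.
(H·H^T)[6][0] = Σ_j H[6][j]·H[0][j] = (-1)·(1) + (1)·(-1) + (1)·(1) + (-1)·(-1) + (-1)·(-1) + (-1)·(-1) + (-1)·(1) + (-1)·(1) = -1 + -1 + 1 + 1 + 1 + 1 + -1 + -1 = 0.
So rows 6 and 0 are orthogonal; the diagonal entry equals n = 8.

(1,1) entry = 8; (6,0) entry = 0.


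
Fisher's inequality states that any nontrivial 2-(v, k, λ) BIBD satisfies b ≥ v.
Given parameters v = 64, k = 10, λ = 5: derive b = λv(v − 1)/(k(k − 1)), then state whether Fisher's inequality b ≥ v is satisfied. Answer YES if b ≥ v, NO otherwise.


r = λ(v − 1)/(k − 1) = 5·63/9 = 35.
b = vr/k = 64·35/10 = 224.
Fisher's inequality: b ≥ v ⇔ 224 ≥ 64? YES.

YES


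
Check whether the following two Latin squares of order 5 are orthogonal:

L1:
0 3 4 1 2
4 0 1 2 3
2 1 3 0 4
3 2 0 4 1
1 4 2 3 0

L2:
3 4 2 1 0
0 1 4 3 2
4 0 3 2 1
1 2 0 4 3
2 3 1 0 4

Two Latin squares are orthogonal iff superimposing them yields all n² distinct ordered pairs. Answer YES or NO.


Form the n² = 25 superimposed pairs (L1[i][j], L2[i][j]), row by row (rows and columns indexed from 0):
row 0: (0,3) (3,4) (4,2) (1,1) (2,0)
row 1: (4,0) (0,1) (1,4) (2,3) (3,2)
row 2: (2,4) (1,0) (3,3) (0,2) (4,1)
row 3: (3,1) (2,2) (0,0) (4,4) (1,3)
row 4: (1,2) (4,3) (2,1) (3,0) (0,4)
Orthogonality requires all 25 pairs distinct.
Check by first coordinate: for each symbol s of L1, list the L2 entries in the n cells where L1 = s; they must all differ.
  L1 = 0: L2 entries (in reading order) 3, 1, 2, 0, 4 — all 5 distinct ✓
  L1 = 1: L2 entries (in reading order) 1, 4, 0, 3, 2 — all 5 distinct ✓
  L1 = 2: L2 entries (in reading order) 0, 3, 4, 2, 1 — all 5 distinct ✓
  L1 = 3: L2 entries (in reading order) 4, 2, 3, 1, 0 — all 5 distinct ✓
  L1 = 4: L2 entries (in reading order) 2, 0, 1, 4, 3 — all 5 distinct ✓
Every symbol of L1 meets every symbol of L2 exactly once, so all 25 pairs are distinct (25 of 25).
Conclusion: YES.

YES


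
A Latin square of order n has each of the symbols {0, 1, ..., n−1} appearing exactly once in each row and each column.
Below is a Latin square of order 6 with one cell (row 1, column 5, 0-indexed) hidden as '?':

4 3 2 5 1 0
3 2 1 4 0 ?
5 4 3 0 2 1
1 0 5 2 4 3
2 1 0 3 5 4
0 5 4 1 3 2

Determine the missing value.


Row 1 contains symbols [0, 1, 2, 3, 4] — missing [5].
Column 5 contains symbols [0, 1, 2, 3, 4] — missing [5].
The missing symbol must appear in both missing sets; intersection = [5].
Therefore the hidden value is 5.

Missing value = 5.


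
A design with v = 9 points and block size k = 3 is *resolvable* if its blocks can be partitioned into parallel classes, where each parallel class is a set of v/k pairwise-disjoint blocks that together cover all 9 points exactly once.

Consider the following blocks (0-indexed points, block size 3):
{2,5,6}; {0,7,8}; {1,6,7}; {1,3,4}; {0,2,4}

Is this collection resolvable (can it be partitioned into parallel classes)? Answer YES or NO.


v = 9, block size k = 3, number of blocks = 5.
For resolvability, blocks must partition into parallel classes of size v/k = 3.
Total blocks must therefore be a multiple of 3: 5 = 3·1 + 2 ⇒ not divisible ✗.
Resolvable? NO.

NO


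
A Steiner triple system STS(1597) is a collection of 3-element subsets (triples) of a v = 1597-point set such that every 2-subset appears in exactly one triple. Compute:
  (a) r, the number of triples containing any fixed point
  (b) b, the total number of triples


An STS(v) is a 2-(v, 3, 1) BIBD: block size k = 3, λ = 1.
Replication: r(k − 1) = λ(v − 1) ⇒ r·2 = 1597 − 1 = 1596 ⇒ r = 798.
Block count: bk = vr ⇒ b·3 = 1597·798 = 1274406 ⇒ b = 424802.

r = 798, b = 424802.


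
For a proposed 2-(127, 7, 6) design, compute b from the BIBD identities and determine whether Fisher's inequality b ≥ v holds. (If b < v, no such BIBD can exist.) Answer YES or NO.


r = λ(v − 1)/(k − 1) = 6·126/6 = 126.
b = vr/k = 127·126/7 = 2286.
Fisher's inequality: b ≥ v ⇔ 2286 ≥ 127? YES.

YES


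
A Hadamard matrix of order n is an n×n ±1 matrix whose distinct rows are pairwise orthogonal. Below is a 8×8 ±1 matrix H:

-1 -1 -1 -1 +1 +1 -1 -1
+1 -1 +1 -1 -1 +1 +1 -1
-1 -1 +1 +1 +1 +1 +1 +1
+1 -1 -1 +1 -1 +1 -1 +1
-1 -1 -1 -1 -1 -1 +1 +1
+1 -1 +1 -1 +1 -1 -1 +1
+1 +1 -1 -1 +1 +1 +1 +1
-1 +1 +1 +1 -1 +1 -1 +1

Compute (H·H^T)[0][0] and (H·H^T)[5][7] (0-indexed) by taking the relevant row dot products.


Row 0 of H: [-1, -1, -1, -1, 1, 1, -1, -1].
Row 5 of H: [1, -1, 1, -1, 1, -1, -1, 1].
Row 7 of H: [-1, 1, 1, 1, -1, 1, -1, 1].
(H·H^T)[0][0] = Σ_j H[0][j]·H[0][j] = (-1)² + (-1)² + (-1)² + (-1)² + (1)² + (1)² + (-1)² + (-1)² = 1 + 1 + 1 + 1 + 1 + 1 + 1 + 1 = 8.
(H·H^T)[5][7] = Σ_j H[5][j]·H[7][j] = (1)·(-1) + (-1)·(1) + (1)·(1) + (-1)·(1) + (1)·(-1) + (-1)·(1) + (-1)·(-1) + (1)·(1) = -1 + -1 + 1 + -1 + -1 + -1 + 1 + 1 = -2.
Rows 5 and 7 are not orthogonal (dot product = -2 ≠ 0), so H is not a Hadamard matrix.

(0,0) entry = 8; (5,7) entry = -2.


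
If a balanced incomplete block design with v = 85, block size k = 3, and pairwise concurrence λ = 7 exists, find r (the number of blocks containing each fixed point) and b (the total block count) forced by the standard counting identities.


Any 2-(v, k, λ) BIBD satisfies two necessary conditions:
  (i)  Each point sits in r blocks, and counting incidences through any fixed point gives r(k − 1) = λ(v − 1), so r = λ(v − 1)/(k − 1).
  (ii) Total incidences bk = vr, so b = vr/k.
Step 1: r = λ(v − 1)/(k − 1) = 7·(85 − 1)/(3 − 1) = 7·84/2 = 588/2 = 294.
Step 2: b = vr/k = 85·294/3 = 24990/3 = 8330.
Check integrality: r = 294 ∈ Z ✓, b = 8330 ∈ Z ✓.
(These identities are necessary conditions: they determine r and b for any design with these parameters, but do not by themselves prove that one exists.)

r = 294, b = 8330.


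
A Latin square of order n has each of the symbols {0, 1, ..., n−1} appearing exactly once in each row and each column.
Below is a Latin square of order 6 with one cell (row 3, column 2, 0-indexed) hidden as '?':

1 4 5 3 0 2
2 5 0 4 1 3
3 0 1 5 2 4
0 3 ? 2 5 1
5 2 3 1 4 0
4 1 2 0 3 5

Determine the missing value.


Row 3 contains symbols [0, 1, 2, 3, 5] — missing [4].
Column 2 contains symbols [0, 1, 2, 3, 5] — missing [4].
The missing symbol must appear in both missing sets; intersection = [4].
Therefore the hidden value is 4.

Missing value = 4.


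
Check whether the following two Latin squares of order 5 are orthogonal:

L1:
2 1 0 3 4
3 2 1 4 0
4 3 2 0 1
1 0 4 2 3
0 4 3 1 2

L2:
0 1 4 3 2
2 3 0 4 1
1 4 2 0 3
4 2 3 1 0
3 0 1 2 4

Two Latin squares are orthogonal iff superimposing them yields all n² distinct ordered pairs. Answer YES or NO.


Form the n² = 25 superimposed pairs (L1[i][j], L2[i][j]), row by row (rows and columns indexed from 0):
row 0: (2,0) (1,1) (0,4) (3,3) (4,2)
row 1: (3,2) (2,3) (1,0) (4,4) (0,1)
row 2: (4,1) (3,4) (2,2) (0,0) (1,3)
row 3: (1,4) (0,2) (4,3) (2,1) (3,0)
row 4: (0,3) (4,0) (3,1) (1,2) (2,4)
Orthogonality requires all 25 pairs distinct.
Check by first coordinate: for each symbol s of L1, list the L2 entries in the n cells where L1 = s; they must all differ.
  L1 = 0: L2 entries (in reading order) 4, 1, 0, 2, 3 — all 5 distinct ✓
  L1 = 1: L2 entries (in reading order) 1, 0, 3, 4, 2 — all 5 distinct ✓
  L1 = 2: L2 entries (in reading order) 0, 3, 2, 1, 4 — all 5 distinct ✓
  L1 = 3: L2 entries (in reading order) 3, 2, 4, 0, 1 — all 5 distinct ✓
  L1 = 4: L2 entries (in reading order) 2, 4, 1, 3, 0 — all 5 distinct ✓
Every symbol of L1 meets every symbol of L2 exactly once, so all 25 pairs are distinct (25 of 25).
Conclusion: YES.

YES
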